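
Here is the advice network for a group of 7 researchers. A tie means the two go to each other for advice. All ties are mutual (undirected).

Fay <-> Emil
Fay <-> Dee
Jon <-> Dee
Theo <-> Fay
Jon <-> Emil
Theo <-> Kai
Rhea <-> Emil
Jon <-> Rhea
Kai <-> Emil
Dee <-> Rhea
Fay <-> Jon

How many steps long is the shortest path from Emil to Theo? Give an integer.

One shortest route is Emil – Kai – Theo, which uses 2 edges, and Emil and Theo are not directly tied, so nothing shorter exists. So d(Emil,Theo) = 2.

2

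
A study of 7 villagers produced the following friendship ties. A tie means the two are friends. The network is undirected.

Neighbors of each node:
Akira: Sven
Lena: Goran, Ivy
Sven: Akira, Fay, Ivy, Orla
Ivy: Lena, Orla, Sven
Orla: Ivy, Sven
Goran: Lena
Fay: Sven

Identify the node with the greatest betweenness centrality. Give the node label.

Unnormalized betweenness of each node: Akira:0, Fay:0, Goran:0, Ivy:8, Lena:5, Orla:0, Sven:9.
Sven has the largest value, 9, making it the main broker — the node through which the most shortest paths run.

Sven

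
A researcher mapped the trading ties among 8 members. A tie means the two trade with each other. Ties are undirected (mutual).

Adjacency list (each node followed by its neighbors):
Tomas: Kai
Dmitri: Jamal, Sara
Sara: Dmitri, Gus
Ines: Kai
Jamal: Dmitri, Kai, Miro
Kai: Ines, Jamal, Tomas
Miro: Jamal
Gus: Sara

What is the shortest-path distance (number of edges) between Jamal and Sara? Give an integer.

2

One shortest route is Jamal – Dmitri – Sara, which uses 2 edges, and Jamal and Sara are not directly tied, so nothing shorter exists. So d(Jamal,Sara) = 2.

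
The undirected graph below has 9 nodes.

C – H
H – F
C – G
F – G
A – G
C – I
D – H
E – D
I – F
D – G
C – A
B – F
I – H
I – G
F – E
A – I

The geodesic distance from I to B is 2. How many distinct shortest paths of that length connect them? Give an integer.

The shortest distance is 2, and the only length-2 path is I–F–B. So there is exactly 1 shortest path.

1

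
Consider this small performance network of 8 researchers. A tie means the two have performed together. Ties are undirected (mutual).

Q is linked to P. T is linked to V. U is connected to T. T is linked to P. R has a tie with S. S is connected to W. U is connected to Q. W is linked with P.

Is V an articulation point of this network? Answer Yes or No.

Even without V, every remaining node can still reach every other (the residual graph is connected), so V is not a cut vertex.

No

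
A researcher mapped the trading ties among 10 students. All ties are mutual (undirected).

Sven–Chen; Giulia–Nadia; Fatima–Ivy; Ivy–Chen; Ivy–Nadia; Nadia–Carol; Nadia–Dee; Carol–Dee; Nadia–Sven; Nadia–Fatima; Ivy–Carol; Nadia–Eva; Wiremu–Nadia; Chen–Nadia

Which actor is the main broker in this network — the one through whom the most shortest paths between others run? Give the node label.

Unnormalized betweenness of each node: Carol:1/2, Chen:1/2, Dee:0, Eva:0, Fatima:0, Giulia:0, Ivy:3/2, Nadia:57/2, Sven:0, Wiremu:0.
Nadia has the largest value, 57/2, making it the main broker — the node through which the most shortest paths run.

Nadia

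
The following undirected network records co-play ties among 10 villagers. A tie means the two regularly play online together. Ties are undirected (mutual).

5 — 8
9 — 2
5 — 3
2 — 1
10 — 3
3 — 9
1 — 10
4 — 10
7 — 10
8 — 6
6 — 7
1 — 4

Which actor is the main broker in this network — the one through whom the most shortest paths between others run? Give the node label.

10

Unnormalized betweenness of each node: 1:9/2, 2:3/2, 3:25/2, 4:0, 5:11/2, 6:3, 7:13/2, 8:5/2, 9:3, 10:16.
10 has the largest value, 16, making it the main broker — the node through which the most shortest paths run.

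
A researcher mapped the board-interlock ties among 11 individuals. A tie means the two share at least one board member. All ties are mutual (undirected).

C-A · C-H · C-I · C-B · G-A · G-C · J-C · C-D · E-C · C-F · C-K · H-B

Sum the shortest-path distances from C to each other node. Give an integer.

10

Distances from C: A:1, B:1, D:1, E:1, F:1, G:1, H:1, I:1, J:1, K:1.
Sum = 1 + 1 + 1 + 1 + 1 + 1 + 1 + 1 + 1 + 1 = 10.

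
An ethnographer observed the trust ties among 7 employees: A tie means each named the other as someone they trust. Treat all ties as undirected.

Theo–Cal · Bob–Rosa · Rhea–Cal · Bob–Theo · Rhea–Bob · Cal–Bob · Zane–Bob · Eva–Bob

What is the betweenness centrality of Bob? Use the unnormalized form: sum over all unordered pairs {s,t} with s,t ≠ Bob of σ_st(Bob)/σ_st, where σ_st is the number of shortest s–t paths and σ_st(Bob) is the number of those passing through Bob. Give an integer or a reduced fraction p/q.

Pairs whose geodesics pass through Bob — Theo–Rosa: 1; Theo–Eva: 1; Theo–Rhea: 1/2; Theo–Zane: 1; Rosa–Eva: 1; Rosa–Rhea: 1; Rosa–Zane: 1; Rosa–Cal: 1; Eva–Rhea: 1; Eva–Zane: 1; Eva–Cal: 1; Rhea–Zane: 1; Zane–Cal: 1.
All other pairs contribute 0.
Summing the contributions gives betweenness(Bob) = 25/2.

25/2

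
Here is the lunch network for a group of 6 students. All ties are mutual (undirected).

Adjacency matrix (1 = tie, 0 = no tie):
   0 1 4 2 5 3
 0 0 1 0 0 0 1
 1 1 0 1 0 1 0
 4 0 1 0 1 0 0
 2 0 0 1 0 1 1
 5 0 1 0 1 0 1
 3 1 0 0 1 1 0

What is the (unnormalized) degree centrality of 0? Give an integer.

0 is directly tied to 1 and 3. That is 2 neighbors, so the degree of 0 is 2.

2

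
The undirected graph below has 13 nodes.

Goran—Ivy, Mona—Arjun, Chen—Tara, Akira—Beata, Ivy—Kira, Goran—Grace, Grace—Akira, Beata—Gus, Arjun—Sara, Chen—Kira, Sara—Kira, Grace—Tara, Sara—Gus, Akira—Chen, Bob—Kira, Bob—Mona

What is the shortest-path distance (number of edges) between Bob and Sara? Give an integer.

2

One shortest route is Bob – Kira – Sara, which uses 2 edges, and Bob and Sara are not directly tied, so nothing shorter exists. So d(Bob,Sara) = 2.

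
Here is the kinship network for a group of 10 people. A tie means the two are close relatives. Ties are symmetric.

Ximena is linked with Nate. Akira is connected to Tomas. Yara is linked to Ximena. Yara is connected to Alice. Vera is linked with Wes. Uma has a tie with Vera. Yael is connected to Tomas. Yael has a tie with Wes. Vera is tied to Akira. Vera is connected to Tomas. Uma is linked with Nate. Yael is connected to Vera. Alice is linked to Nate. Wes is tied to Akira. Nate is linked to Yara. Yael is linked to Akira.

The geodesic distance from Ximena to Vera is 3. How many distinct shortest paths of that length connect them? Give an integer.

The shortest distance is 3, and the only length-3 path is Ximena–Nate–Uma–Vera. So there is exactly 1 shortest path.

1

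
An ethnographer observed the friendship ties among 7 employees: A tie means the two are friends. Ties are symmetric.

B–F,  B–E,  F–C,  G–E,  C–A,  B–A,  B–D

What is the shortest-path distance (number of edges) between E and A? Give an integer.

2

One shortest route is E – B – A, which uses 2 edges, and E and A are not directly tied, so nothing shorter exists. So d(E,A) = 2.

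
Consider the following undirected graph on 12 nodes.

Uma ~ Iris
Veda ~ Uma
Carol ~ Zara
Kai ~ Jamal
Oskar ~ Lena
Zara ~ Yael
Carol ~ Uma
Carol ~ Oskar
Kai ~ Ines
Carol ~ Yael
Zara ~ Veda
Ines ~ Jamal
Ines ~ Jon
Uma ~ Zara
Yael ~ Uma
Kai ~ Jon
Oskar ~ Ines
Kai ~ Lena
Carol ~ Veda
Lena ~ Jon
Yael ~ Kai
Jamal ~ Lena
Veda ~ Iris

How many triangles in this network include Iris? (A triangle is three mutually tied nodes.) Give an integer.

Iris's neighbors: Uma and Veda.
Neighbor pairs that are themselves tied: Iris–Uma–Veda. Each forms one triangle with Iris, for 1 in total.

1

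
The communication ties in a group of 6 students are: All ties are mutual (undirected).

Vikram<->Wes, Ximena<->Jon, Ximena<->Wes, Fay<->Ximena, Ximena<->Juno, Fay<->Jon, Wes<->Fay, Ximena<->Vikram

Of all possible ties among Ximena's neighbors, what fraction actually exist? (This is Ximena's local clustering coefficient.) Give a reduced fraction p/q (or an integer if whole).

3/10

Ximena's neighbors: Fay, Jon, Juno, Vikram, and Wes (k = 5).
Possible neighbor pairs: C(5,2) = 10. Edges among them: Fay–Jon, Fay–Wes, Vikram–Wes → e = 3.
Clustering(Ximena) = 3/10.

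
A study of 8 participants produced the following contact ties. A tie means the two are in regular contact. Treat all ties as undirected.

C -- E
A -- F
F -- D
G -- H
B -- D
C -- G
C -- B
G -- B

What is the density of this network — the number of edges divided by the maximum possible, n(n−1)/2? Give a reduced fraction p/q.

2/7

There are 8 edges and 8 nodes, so the maximum possible is C(8,2) = 28.
Density = 8/28 = 2/7.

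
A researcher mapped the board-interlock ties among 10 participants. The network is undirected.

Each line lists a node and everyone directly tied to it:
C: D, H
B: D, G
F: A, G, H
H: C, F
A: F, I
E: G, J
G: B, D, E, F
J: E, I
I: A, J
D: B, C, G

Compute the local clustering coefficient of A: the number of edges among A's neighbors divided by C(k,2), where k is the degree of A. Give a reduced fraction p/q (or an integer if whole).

0

A's neighbors: F and I (k = 2).
Possible neighbor pairs: C(2,2) = 1. Edges among them: none → e = 0.
Clustering(A) = 0/1.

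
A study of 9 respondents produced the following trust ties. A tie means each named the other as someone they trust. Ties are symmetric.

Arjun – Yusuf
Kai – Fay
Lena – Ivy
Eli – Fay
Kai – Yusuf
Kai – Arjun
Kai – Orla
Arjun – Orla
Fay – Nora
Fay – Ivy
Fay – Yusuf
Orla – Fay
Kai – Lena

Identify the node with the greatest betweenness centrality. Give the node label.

Unnormalized betweenness of each node: Arjun:1/3, Eli:0, Fay:199/12, Ivy:3/2, Kai:19/3, Lena:3/4, Nora:0, Orla:5/4, Yusuf:5/4.
Fay has the largest value, 199/12, making it the main broker — the node through which the most shortest paths run.

Fay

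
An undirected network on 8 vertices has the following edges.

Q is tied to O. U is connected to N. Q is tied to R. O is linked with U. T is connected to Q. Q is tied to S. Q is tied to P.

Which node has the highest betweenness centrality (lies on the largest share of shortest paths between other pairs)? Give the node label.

Unnormalized betweenness of each node: N:0, O:10, P:0, Q:18, R:0, S:0, T:0, U:6.
Q has the largest value, 18, making it the main broker — the node through which the most shortest paths run.

Q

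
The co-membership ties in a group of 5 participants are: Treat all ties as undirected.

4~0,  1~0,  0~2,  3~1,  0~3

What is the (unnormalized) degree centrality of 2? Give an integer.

2 is directly tied to 0. That is 1 neighbor, so the degree of 2 is 1.

1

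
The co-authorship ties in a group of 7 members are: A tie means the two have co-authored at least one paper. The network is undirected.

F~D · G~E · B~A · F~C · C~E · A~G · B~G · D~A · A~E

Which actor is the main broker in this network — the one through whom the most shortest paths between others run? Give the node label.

A

Unnormalized betweenness of each node: A:11/2, B:0, C:3/2, D:5/2, E:7/2, F:1, G:1.
A has the largest value, 11/2, making it the main broker — the node through which the most shortest paths run.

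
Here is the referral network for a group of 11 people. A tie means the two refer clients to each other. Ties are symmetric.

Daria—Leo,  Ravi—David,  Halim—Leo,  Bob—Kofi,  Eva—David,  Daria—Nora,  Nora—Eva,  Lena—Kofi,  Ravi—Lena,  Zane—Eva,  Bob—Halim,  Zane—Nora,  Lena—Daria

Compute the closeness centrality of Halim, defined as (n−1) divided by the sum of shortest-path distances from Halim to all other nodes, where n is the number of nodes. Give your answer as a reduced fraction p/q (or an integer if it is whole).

Distances from Halim: Bob:1, Daria:2, David:5, Eva:4, Kofi:2, Lena:3, Leo:1, Nora:3, Ravi:4, Zane:4. Sum = 29.
n = 11, so closeness = 10/29.

10/29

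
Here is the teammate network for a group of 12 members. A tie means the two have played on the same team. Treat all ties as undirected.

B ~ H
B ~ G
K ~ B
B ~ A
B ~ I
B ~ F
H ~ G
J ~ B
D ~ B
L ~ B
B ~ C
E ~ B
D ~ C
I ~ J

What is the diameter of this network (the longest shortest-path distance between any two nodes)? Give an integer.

2

Eccentricity of each node (its greatest distance to any other): A:2, B:1, C:2, D:2, E:2, F:2, G:2, H:2, I:2, J:2, K:2, L:2.
The maximum eccentricity is 2, realized for instance by the pair G–A via G – B – A. So the diameter is 2.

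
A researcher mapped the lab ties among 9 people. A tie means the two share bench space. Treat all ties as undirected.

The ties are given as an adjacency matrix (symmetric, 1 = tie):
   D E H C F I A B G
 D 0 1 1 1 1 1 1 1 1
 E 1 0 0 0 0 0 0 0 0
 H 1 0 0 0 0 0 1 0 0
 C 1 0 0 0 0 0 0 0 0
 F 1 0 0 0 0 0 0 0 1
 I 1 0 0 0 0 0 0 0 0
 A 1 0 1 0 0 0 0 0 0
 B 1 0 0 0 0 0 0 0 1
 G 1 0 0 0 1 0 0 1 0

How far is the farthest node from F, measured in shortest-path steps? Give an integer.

Distances from F: A:2, B:2, C:2, D:1, E:2, G:1, H:2, I:2.
The largest is 2 (to E, H, C, I, A, and B), so the eccentricity of F is 2.

2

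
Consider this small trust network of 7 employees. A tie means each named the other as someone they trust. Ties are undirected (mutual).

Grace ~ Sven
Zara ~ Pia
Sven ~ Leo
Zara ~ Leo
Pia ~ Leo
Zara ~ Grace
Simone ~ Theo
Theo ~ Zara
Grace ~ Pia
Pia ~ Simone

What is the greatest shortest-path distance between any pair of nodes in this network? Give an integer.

3

Eccentricity of each node (its greatest distance to any other): Grace:2, Leo:2, Pia:2, Simone:3, Sven:3, Theo:3, Zara:2.
The maximum eccentricity is 3, realized for instance by the pair Sven–Theo via Sven – Grace – Zara – Theo. So the diameter is 3.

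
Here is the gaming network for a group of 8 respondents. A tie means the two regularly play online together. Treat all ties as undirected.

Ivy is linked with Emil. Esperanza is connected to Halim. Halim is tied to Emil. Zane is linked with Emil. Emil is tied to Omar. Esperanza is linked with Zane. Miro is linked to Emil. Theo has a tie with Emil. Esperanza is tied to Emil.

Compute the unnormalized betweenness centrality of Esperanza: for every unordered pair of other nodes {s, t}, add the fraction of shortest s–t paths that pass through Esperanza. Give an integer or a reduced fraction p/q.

Pairs whose geodesics pass through Esperanza — Halim–Zane: 1/2.
All other pairs contribute 0.
Summing the contributions gives betweenness(Esperanza) = 1/2.

1/2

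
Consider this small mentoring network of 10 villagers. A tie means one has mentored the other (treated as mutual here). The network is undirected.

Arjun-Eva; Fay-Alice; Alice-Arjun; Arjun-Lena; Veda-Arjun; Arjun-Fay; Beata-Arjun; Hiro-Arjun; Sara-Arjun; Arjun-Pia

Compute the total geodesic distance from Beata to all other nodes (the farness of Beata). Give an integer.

Distances from Beata: Alice:2, Arjun:1, Eva:2, Fay:2, Hiro:2, Lena:2, Pia:2, Sara:2, Veda:2.
Sum = 2 + 1 + 2 + 2 + 2 + 2 + 2 + 2 + 2 = 17.

17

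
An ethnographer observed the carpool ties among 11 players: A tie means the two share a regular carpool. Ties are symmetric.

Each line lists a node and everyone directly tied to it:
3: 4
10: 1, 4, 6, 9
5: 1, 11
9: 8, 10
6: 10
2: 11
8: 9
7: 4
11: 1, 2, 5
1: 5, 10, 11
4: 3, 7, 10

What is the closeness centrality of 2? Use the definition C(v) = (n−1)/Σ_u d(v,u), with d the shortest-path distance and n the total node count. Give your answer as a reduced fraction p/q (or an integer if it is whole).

Distances from 2: 1:2, 3:5, 4:4, 5:2, 6:4, 7:5, 8:5, 9:4, 10:3, 11:1. Sum = 35.
n = 11, so closeness = 10/35 = 2/7.

2/7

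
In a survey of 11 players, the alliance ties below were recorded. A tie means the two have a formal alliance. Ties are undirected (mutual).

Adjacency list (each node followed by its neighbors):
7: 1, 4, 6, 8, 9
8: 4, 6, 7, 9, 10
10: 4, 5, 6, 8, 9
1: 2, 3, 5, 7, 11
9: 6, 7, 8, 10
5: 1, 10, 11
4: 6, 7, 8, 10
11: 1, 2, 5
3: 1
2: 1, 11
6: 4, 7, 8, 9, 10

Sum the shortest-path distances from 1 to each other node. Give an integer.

Distances from 1: 2:1, 3:1, 4:2, 5:1, 6:2, 7:1, 8:2, 9:2, 10:2, 11:1.
Sum = 1 + 1 + 2 + 1 + 2 + 1 + 2 + 2 + 2 + 1 = 15.

15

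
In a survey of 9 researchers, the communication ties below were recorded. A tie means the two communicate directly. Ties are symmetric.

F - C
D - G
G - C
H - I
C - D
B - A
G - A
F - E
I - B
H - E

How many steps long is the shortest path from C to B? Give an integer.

3

One shortest route is C – G – A – B, which uses 3 edges, and at distance 2 from C we only reach {A, E}, which does not include B. So d(C,B) = 3.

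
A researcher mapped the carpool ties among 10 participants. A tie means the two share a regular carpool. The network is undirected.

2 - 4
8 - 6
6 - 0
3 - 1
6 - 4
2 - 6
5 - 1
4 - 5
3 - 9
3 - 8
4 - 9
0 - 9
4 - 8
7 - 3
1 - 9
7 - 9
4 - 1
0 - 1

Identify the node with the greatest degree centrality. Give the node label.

Degrees — 0:3, 1:5, 2:2, 3:4, 4:6, 5:2, 6:4, 7:2, 8:3, 9:5.
The maximum is 6, attained only by 4.

4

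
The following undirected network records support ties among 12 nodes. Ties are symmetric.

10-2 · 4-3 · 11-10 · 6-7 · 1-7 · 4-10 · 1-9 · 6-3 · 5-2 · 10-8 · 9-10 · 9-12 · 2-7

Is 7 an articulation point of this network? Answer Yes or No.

Even without 7, every remaining node can still reach every other (the residual graph is connected), so 7 is not a cut vertex.

No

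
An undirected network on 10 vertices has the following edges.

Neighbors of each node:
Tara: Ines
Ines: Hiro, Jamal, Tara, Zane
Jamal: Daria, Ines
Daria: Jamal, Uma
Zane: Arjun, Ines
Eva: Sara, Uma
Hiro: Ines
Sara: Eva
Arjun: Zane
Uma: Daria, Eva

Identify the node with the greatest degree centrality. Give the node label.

Ines

Degrees — Arjun:1, Daria:2, Eva:2, Hiro:1, Ines:4, Jamal:2, Sara:1, Tara:1, Uma:2, Zane:2.
The maximum is 4, attained only by Ines.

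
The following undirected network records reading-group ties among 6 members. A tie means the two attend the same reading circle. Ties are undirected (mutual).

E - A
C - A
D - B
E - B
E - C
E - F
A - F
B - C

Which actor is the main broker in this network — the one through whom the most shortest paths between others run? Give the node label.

B

Unnormalized betweenness of each node: A:1/2, B:4, C:1, D:0, E:7/2, F:0.
B has the largest value, 4, making it the main broker — the node through which the most shortest paths run.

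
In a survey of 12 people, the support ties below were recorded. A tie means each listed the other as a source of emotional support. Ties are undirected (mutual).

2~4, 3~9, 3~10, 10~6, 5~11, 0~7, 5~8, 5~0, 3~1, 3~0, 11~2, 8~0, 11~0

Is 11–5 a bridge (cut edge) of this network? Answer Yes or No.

No

Even without that edge, 11 still reaches 5 via 11 – 0 – 5, so the network stays connected. Not a bridge.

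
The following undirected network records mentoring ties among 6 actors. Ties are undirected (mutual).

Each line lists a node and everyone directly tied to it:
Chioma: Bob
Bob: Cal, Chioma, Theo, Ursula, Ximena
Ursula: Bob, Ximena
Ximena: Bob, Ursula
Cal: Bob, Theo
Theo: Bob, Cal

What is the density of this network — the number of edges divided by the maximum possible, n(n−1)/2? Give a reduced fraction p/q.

7/15

There are 7 edges and 6 nodes, so the maximum possible is C(6,2) = 15.
Density = 7/15.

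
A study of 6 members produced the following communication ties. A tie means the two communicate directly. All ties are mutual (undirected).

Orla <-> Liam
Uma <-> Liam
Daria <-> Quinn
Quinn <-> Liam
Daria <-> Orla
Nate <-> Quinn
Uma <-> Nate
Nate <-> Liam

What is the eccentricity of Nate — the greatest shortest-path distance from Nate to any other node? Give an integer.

2

Distances from Nate: Daria:2, Liam:1, Orla:2, Quinn:1, Uma:1.
The largest is 2 (to Daria and Orla), so the eccentricity of Nate is 2.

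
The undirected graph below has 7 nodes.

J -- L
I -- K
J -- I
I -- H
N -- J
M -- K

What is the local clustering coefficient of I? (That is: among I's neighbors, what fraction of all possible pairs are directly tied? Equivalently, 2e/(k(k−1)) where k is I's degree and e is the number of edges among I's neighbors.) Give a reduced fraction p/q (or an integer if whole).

I's neighbors: H, J, and K (k = 3).
Possible neighbor pairs: C(3,2) = 3. Edges among them: none → e = 0.
Clustering(I) = 0/3 = 0.

0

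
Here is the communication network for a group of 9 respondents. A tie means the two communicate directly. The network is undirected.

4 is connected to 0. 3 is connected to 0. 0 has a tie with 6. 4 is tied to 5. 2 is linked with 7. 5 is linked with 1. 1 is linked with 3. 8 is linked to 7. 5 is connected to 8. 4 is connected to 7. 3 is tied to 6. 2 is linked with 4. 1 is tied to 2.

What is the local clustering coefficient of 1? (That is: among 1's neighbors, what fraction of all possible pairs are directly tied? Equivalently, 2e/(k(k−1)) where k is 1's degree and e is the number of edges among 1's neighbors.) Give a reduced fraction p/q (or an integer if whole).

0

1's neighbors: 2, 3, and 5 (k = 3).
Possible neighbor pairs: C(3,2) = 3. Edges among them: none → e = 0.
Clustering(1) = 0/3 = 0.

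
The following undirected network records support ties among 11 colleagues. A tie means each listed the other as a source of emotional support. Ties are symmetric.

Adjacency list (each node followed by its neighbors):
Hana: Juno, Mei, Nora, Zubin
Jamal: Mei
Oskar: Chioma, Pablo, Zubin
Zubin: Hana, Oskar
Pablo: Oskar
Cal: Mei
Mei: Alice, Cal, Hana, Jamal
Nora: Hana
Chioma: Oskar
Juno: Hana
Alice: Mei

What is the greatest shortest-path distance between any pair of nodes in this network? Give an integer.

5

Eccentricity of each node (its greatest distance to any other): Alice:5, Cal:5, Chioma:5, Hana:3, Jamal:5, Juno:4, Mei:4, Nora:4, Oskar:4, Pablo:5, Zubin:3.
The maximum eccentricity is 5, realized for instance by the pair Jamal–Chioma via Jamal – Mei – Hana – Zubin – Oskar – Chioma. So the diameter is 5.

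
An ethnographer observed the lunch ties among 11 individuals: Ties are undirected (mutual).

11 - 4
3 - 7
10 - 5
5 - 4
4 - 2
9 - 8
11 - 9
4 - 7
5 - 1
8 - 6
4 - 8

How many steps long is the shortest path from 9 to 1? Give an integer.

One shortest route is 9 – 8 – 4 – 5 – 1, which uses 4 edges, and at distance 3 from 9 we only reach {2, 5, 7}, which does not include 1. So d(9,1) = 4.

4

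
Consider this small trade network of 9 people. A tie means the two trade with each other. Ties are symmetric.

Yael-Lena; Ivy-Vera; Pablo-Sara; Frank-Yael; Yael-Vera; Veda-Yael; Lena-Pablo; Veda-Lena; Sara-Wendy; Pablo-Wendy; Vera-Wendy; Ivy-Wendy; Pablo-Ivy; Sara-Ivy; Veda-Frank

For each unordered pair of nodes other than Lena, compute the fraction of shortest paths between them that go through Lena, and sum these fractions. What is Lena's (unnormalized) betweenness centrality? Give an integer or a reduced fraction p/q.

35/6

Pairs whose geodesics pass through Lena — Sara–Frank: 2/4; Sara–Yael: 1/3; Sara–Veda: 1; Pablo–Frank: 2/2; Pablo–Yael: 1; Pablo–Veda: 1; Ivy–Veda: 1/2; Wendy–Veda: 1/2.
All other pairs contribute 0.
Summing the contributions gives betweenness(Lena) = 35/6.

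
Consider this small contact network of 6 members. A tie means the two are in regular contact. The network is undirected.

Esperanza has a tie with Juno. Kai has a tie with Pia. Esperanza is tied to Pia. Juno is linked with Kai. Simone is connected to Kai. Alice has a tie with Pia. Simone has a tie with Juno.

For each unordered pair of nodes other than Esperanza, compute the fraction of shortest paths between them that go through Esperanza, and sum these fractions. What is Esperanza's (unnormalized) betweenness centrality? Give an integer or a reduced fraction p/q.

Pairs whose geodesics pass through Esperanza — Pia–Juno: 1/2; Juno–Alice: 1/2.
All other pairs contribute 0.
Summing the contributions gives betweenness(Esperanza) = 1.

1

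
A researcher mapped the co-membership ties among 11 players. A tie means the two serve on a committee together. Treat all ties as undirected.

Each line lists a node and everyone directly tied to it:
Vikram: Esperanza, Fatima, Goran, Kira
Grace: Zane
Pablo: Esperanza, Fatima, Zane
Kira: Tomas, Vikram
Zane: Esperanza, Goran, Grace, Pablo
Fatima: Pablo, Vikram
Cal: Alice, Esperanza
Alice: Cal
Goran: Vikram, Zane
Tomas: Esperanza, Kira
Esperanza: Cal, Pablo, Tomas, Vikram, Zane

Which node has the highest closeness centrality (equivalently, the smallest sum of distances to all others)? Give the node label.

Farness (sum of distances to all others) for each node — Alice:31, Cal:22, Esperanza:15, Fatima:23, Goran:22, Grace:27, Kira:25, Pablo:19, Tomas:22, Vikram:18, Zane:18.
The smallest farness is 15, for Esperanza, so Esperanza has the highest closeness.

Esperanza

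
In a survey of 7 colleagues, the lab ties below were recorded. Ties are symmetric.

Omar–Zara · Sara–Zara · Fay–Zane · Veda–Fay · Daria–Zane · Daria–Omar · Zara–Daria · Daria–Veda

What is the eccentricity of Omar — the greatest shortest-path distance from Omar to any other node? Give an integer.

Distances from Omar: Daria:1, Fay:3, Sara:2, Veda:2, Zane:2, Zara:1.
The largest is 3 (to Fay), so the eccentricity of Omar is 3.

3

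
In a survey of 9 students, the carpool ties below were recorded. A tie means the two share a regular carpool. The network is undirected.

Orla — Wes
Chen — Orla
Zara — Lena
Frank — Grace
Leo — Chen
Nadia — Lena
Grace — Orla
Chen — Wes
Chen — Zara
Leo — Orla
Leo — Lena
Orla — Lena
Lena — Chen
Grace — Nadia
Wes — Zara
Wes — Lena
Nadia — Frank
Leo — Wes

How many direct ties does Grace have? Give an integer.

Grace is directly tied to Frank, Nadia, and Orla. That is 3 neighbors, so the degree of Grace is 3.

3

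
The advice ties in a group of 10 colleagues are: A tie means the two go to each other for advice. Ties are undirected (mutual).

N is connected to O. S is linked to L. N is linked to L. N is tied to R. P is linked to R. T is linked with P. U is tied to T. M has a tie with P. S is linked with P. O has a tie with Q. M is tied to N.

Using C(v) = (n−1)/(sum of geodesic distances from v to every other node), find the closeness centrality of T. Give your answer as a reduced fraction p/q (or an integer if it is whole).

9/23

Distances from T: L:3, M:2, N:3, O:4, P:1, Q:5, R:2, S:2, U:1. Sum = 23.
n = 10, so closeness = 9/23.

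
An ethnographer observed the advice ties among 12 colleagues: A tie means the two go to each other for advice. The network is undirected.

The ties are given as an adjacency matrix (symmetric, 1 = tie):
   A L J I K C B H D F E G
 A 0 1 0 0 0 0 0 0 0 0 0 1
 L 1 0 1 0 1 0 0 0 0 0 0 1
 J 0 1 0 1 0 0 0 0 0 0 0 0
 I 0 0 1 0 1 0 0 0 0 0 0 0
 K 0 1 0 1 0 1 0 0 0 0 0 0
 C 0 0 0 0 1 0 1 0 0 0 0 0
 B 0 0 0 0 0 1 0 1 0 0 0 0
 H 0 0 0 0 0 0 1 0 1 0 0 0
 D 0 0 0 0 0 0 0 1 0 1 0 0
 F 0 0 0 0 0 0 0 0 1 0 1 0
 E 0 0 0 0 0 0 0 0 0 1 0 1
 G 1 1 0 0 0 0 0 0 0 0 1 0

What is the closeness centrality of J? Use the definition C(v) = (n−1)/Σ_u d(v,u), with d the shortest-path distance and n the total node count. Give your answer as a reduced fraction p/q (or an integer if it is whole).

11/32

Distances from J: A:2, B:4, C:3, D:5, E:3, F:4, G:2, H:5, I:1, K:2, L:1. Sum = 32.
n = 12, so closeness = 11/32.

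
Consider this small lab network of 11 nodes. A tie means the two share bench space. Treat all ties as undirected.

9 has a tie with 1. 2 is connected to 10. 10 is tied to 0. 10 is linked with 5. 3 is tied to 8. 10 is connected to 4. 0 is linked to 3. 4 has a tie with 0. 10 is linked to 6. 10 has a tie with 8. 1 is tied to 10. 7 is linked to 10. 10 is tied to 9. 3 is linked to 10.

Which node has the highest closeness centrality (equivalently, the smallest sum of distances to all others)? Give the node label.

Farness (sum of distances to all others) for each node — 0:17, 1:18, 2:19, 3:17, 4:18, 5:19, 6:19, 7:19, 8:18, 9:18, 10:10.
The smallest farness is 10, for 10, so 10 has the highest closeness.

10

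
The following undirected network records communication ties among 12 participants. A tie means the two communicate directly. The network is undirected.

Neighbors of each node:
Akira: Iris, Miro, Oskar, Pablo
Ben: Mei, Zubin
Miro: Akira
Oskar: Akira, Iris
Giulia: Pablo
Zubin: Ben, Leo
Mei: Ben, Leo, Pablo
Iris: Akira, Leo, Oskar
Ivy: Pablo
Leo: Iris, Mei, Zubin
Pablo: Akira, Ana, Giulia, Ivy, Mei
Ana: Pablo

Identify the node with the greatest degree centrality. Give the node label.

Pablo

Degrees — Akira:4, Ana:1, Ben:2, Giulia:1, Iris:3, Ivy:1, Leo:3, Mei:3, Miro:1, Oskar:2, Pablo:5, Zubin:2.
The maximum is 5, attained only by Pablo.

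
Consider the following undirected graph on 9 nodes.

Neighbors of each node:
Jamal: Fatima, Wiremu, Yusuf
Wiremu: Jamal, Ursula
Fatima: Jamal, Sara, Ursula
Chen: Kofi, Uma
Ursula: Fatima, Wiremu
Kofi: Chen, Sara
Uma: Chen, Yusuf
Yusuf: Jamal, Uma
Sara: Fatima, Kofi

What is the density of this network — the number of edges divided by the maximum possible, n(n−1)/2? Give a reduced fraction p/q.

There are 10 edges and 9 nodes, so the maximum possible is C(9,2) = 36.
Density = 10/36 = 5/18.

5/18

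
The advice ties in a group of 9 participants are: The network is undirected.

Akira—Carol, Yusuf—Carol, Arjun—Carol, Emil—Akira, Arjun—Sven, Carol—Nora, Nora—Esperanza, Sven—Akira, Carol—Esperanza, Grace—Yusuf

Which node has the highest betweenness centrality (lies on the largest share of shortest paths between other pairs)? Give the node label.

Unnormalized betweenness of each node: Akira:19/2, Arjun:5/2, Carol:21, Emil:0, Esperanza:0, Grace:0, Nora:0, Sven:1, Yusuf:7.
Carol has the largest value, 21, making it the main broker — the node through which the most shortest paths run.

Carol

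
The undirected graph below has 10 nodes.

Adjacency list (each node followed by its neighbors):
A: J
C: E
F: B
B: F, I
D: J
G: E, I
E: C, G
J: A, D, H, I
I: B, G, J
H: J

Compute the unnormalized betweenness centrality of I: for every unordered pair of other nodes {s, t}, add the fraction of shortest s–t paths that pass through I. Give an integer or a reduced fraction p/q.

26

Pairs whose geodesics pass through I — A–G: 1; A–F: 1; A–E: 1; A–C: 1; A–B: 1; D–G: 1; D–F: 1; D–E: 1; D–C: 1; D–B: 1; G–F: 1; G–J: 1; G–B: 1; G–H: 1 … (+12 more pairs).
All other pairs contribute 0.
Summing the contributions gives betweenness(I) = 26.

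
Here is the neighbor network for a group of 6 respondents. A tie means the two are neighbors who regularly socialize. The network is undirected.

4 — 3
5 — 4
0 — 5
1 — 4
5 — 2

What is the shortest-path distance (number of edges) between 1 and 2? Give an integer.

One shortest route is 1 – 4 – 5 – 2, which uses 3 edges, and at distance 2 from 1 we only reach {3, 5}, which does not include 2. So d(1,2) = 3.

3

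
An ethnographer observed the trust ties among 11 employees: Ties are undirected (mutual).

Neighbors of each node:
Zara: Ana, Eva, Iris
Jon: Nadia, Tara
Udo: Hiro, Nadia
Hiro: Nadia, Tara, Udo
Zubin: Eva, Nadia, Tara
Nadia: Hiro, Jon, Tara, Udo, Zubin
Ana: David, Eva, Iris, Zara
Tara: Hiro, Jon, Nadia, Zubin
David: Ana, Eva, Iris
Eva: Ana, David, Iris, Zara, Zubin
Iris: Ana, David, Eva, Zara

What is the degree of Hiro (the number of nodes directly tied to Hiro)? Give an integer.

3

Hiro is directly tied to Nadia, Tara, and Udo. That is 3 neighbors, so the degree of Hiro is 3.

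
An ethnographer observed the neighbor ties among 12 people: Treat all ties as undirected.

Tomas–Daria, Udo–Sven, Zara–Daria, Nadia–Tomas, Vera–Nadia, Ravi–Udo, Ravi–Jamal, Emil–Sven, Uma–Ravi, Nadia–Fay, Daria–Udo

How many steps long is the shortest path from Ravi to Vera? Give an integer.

5

One shortest route is Ravi – Udo – Daria – Tomas – Nadia – Vera, which uses 5 edges, and at distance 4 from Ravi we only reach {Nadia}, which does not include Vera. So d(Ravi,Vera) = 5.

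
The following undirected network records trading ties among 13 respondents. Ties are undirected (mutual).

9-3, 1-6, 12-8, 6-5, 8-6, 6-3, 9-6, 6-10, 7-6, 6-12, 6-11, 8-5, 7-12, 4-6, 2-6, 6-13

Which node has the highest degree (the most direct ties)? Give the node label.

Degrees — 1:1, 2:1, 3:2, 4:1, 5:2, 6:12, 7:2, 8:3, 9:2, 10:1, 11:1, 12:3, 13:1.
The maximum is 12, attained only by 6.

6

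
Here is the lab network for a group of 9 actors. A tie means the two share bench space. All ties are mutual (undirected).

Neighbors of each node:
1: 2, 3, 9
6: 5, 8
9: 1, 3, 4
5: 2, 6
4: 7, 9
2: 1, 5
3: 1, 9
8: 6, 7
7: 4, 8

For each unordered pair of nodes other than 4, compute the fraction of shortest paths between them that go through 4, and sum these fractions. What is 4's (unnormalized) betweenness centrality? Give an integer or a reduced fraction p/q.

13/2

Pairs whose geodesics pass through 4 — 6–9: 1/2; 2–7: 1/2; 1–7: 1; 1–8: 1/2; 3–7: 1; 3–8: 1; 9–7: 1; 9–8: 1.
All other pairs contribute 0.
Summing the contributions gives betweenness(4) = 13/2.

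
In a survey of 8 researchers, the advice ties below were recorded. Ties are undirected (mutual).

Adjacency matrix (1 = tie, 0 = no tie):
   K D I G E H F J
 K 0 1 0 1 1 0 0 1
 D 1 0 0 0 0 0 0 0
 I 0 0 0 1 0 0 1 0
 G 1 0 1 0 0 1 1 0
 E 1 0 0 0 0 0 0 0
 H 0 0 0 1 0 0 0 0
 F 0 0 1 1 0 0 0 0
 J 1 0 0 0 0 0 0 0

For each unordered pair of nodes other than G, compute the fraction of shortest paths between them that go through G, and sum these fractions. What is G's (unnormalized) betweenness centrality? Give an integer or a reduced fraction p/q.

Pairs whose geodesics pass through G — K–I: 1; K–H: 1; K–F: 1; D–I: 1; D–H: 1; D–F: 1; I–E: 1; I–H: 1; I–J: 1; E–H: 1; E–F: 1; H–F: 1; H–J: 1; F–J: 1.
All other pairs contribute 0.
Summing the contributions gives betweenness(G) = 14.

14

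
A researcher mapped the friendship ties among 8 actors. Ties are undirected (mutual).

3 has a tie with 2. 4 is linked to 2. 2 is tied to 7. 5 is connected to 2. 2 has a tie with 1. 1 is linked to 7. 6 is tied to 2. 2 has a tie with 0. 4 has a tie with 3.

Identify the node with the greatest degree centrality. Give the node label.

2

Degrees — 0:1, 1:2, 2:7, 3:2, 4:2, 5:1, 6:1, 7:2.
The maximum is 7, attained only by 2.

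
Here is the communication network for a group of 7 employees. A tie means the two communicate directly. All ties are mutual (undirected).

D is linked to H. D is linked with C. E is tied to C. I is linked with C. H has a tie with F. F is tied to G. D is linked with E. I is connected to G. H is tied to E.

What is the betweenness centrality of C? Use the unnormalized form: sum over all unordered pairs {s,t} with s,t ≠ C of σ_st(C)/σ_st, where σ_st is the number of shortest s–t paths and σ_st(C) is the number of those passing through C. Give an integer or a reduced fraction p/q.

11/3

Pairs whose geodesics pass through C — D–I: 1; D–G: 1/2; E–I: 1; E–G: 1/2; I–H: 2/3.
All other pairs contribute 0.
Summing the contributions gives betweenness(C) = 11/3.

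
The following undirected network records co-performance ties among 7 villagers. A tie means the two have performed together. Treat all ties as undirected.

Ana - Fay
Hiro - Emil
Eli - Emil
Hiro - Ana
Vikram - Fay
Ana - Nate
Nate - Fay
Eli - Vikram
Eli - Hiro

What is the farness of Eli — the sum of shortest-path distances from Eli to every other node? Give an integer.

Distances from Eli: Ana:2, Emil:1, Fay:2, Hiro:1, Nate:3, Vikram:1.
Sum = 2 + 1 + 2 + 1 + 3 + 1 = 10.

10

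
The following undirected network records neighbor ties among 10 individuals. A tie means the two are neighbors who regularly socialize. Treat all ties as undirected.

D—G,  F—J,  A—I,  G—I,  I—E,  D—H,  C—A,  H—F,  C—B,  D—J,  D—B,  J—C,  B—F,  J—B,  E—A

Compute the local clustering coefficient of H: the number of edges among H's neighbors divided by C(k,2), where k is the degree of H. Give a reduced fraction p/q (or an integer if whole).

H's neighbors: D and F (k = 2).
Possible neighbor pairs: C(2,2) = 1. Edges among them: none → e = 0.
Clustering(H) = 0/1.

0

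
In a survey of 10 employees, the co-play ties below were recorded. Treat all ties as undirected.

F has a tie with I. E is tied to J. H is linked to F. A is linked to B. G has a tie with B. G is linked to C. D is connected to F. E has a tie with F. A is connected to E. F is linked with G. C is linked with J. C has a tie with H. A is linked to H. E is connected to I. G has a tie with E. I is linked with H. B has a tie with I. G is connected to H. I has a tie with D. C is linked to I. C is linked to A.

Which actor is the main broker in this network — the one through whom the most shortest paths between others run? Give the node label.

Unnormalized betweenness of each node: A:11/6, B:13/15, C:21/5, D:0, E:26/5, F:187/60, G:8/3, H:28/15, I:7, J:1/4.
I has the largest value, 7, making it the main broker — the node through which the most shortest paths run.

I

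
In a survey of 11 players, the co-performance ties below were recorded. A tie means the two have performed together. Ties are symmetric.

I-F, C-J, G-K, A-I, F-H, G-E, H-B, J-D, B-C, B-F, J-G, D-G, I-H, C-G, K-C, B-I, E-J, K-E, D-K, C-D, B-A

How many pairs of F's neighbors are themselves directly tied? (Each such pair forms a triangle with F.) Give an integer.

3

F's neighbors: B, H, and I.
Neighbor pairs that are themselves tied: F–B–H; F–B–I; F–H–I. Each forms one triangle with F, for 3 in total.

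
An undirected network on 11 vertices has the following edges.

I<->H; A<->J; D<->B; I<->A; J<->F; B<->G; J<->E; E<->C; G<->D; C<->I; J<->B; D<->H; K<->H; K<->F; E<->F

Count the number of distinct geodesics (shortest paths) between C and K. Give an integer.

The shortest distance is 3. The length-3 paths are: C–I–H–K; C–E–F–K.
That gives 2 distinct shortest paths.

2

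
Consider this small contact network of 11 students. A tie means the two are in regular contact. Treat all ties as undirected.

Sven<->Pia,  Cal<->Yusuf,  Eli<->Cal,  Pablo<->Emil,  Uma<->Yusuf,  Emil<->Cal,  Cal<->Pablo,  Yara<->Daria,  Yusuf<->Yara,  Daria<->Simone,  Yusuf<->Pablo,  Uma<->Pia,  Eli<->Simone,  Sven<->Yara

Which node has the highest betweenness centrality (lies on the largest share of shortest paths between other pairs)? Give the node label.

Yusuf

Unnormalized betweenness of each node: Cal:73/6, Daria:5, Eli:29/6, Emil:0, Pablo:17/6, Pia:1, Simone:17/6, Sven:3, Uma:5, Yara:85/6, Yusuf:121/6.
Yusuf has the largest value, 121/6, making it the main broker — the node through which the most shortest paths run.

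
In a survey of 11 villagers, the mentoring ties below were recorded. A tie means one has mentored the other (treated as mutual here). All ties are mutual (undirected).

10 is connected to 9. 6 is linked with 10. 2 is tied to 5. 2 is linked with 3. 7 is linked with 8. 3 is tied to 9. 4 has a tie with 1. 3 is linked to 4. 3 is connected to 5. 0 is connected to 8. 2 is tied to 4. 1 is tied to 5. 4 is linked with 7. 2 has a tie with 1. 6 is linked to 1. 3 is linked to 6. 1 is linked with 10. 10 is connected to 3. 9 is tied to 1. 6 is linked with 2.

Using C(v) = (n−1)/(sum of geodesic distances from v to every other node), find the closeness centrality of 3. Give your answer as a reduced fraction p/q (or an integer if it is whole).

10/17

Distances from 3: 0:4, 1:2, 2:1, 4:1, 5:1, 6:1, 7:2, 8:3, 9:1, 10:1. Sum = 17.
n = 11, so closeness = 10/17.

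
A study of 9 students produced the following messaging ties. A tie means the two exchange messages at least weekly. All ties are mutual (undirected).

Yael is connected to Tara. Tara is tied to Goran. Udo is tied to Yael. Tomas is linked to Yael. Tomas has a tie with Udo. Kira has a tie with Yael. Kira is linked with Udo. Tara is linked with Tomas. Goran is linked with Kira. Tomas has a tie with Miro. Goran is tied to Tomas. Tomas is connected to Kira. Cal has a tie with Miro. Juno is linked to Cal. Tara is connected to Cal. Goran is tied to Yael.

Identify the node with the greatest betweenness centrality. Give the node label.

Tomas

Unnormalized betweenness of each node: Cal:15/2, Goran:5/6, Juno:0, Kira:1/3, Miro:13/6, Tara:47/6, Tomas:8, Udo:0, Yael:7/3.
Tomas has the largest value, 8, making it the main broker — the node through which the most shortest paths run.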